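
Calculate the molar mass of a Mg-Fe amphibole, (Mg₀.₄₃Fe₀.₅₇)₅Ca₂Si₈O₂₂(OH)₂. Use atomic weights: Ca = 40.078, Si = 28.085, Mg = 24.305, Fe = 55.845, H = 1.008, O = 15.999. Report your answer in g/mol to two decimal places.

M = 2.15×24.305 + 2.85×55.845 + 2×40.078 + 8×28.085 + 24×15.999 + 2×1.008

902.24 g/mol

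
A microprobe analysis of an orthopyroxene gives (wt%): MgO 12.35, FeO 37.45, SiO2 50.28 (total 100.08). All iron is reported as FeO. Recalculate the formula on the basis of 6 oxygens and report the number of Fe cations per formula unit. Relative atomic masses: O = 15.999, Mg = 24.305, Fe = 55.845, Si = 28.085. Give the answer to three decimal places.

1.250 Fe apfu

MgO: 12.35/40.304 = 0.30642 mol → 0.30642 mol Mg, 0.30642 mol O.
FeO: 37.45/71.844 = 0.52127 mol → 0.52127 mol Fe, 0.52127 mol O.
SiO2: 50.28/60.083 = 0.83684 mol → 0.83684 mol Si, 1.67368 mol O.
Total oxygen = 2.50137 mol. Normalization factor = 6/2.50137 = 2.39869.
Fe per 6 O = 0.52127 × 2.39869 = 1.250.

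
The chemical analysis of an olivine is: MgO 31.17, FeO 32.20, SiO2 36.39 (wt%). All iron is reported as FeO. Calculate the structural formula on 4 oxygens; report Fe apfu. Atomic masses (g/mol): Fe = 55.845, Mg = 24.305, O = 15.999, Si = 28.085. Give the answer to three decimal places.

0.737 Fe apfu

MgO (M=40.304): mol = 0.77337; Mg = 0.77337, O = 0.77337.
FeO (M=71.844): mol = 0.44819; Fe = 0.44819, O = 0.44819.
SiO2 (M=60.083): mol = 0.60566; Si = 0.60566, O = 1.21132.
ΣO = 2.43288; factor = 4/ΣO = 1.64414.
Fe apfu = 0.44819 × 1.64414 = 0.737.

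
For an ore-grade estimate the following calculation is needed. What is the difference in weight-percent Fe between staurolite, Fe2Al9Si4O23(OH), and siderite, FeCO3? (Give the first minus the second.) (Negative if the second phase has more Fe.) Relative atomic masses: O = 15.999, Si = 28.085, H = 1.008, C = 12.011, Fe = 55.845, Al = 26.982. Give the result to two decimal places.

First mineral: 111.690 g Fe in 851.852 g formula = 13.11 wt% Fe.
Second mineral: 55.845 g Fe in 115.853 g formula = 48.20 wt% Fe.
13.11% − 48.20% gives a difference of -35.09 percentage points.

-35.09 percentage points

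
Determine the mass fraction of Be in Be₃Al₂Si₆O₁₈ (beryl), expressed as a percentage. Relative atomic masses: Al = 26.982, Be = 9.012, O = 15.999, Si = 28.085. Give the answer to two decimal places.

Formula mass = 3*9.012 + 2*26.982 + 6*28.085 + 18*15.999 = 537.492 g/mol, of which 27.036 g is Be.
So Be makes up 27.036/537.492 = 0.0503 of the mass, i.e. 5.03%.

5.03 wt%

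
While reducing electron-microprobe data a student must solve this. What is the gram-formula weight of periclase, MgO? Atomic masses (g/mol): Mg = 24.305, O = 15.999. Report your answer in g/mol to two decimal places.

40.30 g/mol

The formula mass is the sum 1·24.305 + 1·15.999.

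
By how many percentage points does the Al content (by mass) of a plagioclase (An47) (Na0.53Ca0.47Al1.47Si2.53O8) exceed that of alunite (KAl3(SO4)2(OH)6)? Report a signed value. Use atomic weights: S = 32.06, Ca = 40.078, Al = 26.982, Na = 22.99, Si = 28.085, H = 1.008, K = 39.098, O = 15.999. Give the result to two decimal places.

M(Na0.53Ca0.47Al1.47Si2.53O8) = 269.732 g/mol, so wt% Al = 39.664/269.732 × 100 = 14.70%.
M(KAl3(SO4)2(OH)6) = 414.198 g/mol, so wt% Al = 80.946/414.198 × 100 = 19.54%.
14.70 − 19.54 = -4.84 pp.

-4.84 percentage points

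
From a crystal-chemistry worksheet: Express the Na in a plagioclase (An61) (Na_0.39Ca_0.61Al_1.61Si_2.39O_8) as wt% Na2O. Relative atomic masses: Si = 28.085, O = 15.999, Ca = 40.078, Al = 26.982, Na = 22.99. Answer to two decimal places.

Molar mass of Na_0.39Ca_0.61Al_1.61Si_2.39O_8 = 0.39*22.99 + 0.61*40.078 + 1.61*26.982 + 2.39*28.085 + 8*15.999 = 271.970 g/mol.
Each formula unit contains 0.39 Na, equivalent to 0.39/2 = 0.1950 mol Na2O.
M(Na2O) = 2×22.99 + 1×15.999 = 61.979 g/mol.
Mass of Na2O per formula unit = 0.1950 × 61.979 = 12.086 g.
Na2O wt% = 12.086 / 271.970 × 100 = 4.44%.

4.44 wt%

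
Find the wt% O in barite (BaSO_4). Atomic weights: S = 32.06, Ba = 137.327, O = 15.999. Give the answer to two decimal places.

27.42 mass %

M(BaSO_4) = 233.383 g/mol.
O contributes 4 × 15.999 = 63.996 g per mole.
63.996/233.383 = 0.2742 → 27.42%.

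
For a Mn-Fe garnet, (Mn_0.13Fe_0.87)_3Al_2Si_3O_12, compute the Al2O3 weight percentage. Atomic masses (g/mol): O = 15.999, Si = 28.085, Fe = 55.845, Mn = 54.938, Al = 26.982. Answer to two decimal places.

20.50 wt%

M((Mn_0.13Fe_0.87)_3Al_2Si_3O_12) = 497.388 g/mol; M(Al2O3) = 101.961 g/mol.
Moles Al2O3 per formula unit = 2 Al ÷ 2 = 1.0000.
Al2O3 fraction = (1.0000 × 101.961) / 497.388 = 101.961/497.388 = 0.2050.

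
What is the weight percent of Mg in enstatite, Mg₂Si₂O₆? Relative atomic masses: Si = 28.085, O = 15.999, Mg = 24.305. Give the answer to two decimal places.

24.21 mass %

Molar mass of Mg₂Si₂O₆: 2·24.305 + 2·28.085 + 6·15.999 = 200.774 g/mol.
Mass of Mg per formula unit: 2 × 24.305 = 48.610 g.
Weight fraction Mg = 48.610 / 200.774 = 0.2421.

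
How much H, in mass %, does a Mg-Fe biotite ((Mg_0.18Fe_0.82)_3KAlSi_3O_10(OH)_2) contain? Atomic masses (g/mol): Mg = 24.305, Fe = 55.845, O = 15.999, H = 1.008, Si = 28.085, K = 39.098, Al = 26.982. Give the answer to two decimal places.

0.41 mass %

M((Mg_0.18Fe_0.82)_3KAlSi_3O_10(OH)_2) = 494.842 g/mol.
H contributes 2 × 1.008 = 2.016 g per mole.
2.016/494.842 = 0.0041 → 0.41%.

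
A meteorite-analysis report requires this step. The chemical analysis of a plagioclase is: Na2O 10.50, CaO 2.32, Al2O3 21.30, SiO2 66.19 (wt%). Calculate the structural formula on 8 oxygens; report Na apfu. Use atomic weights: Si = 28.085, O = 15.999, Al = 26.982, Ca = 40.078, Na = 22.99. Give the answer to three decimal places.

0.891 Na apfu

Na2O (M=61.979): mol = 0.16941; Na = 0.33882, O = 0.16941.
CaO (M=56.077): mol = 0.04137; Ca = 0.04137, O = 0.04137.
Al2O3 (M=101.961): mol = 0.20890; Al = 0.41780, O = 0.62670.
SiO2 (M=60.083): mol = 1.10164; Si = 1.10164, O = 2.20328.
ΣO = 3.04076; factor = 8/ΣO = 2.63092.
Na apfu = 0.33882 × 2.63092 = 0.891.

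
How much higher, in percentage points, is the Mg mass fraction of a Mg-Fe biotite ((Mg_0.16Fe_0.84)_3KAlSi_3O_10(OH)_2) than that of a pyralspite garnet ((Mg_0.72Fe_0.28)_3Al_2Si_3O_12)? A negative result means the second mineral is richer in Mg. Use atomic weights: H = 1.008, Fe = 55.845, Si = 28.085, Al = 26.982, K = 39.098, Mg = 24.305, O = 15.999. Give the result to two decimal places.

First mineral: 11.666 g Mg in 496.735 g formula = 2.35 wt% Mg.
Second mineral: 52.499 g Mg in 429.616 g formula = 12.22 wt% Mg.
2.35% − 12.22% gives a difference of -9.87 percentage points.

-9.87 percentage points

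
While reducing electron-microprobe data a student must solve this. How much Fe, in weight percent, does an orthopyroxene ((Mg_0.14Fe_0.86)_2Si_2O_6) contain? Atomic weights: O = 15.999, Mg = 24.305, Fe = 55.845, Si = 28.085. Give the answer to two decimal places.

Molar mass of (Mg_0.14Fe_0.86)_2Si_2O_6: 0.28·24.305 + 1.72·55.845 + 2·28.085 + 6·15.999 = 255.023 g/mol.
Mass of Fe per formula unit: 1.72 × 55.845 = 96.053 g.
Weight fraction Fe = 96.053 / 255.023 = 0.3766.

37.66 weight percent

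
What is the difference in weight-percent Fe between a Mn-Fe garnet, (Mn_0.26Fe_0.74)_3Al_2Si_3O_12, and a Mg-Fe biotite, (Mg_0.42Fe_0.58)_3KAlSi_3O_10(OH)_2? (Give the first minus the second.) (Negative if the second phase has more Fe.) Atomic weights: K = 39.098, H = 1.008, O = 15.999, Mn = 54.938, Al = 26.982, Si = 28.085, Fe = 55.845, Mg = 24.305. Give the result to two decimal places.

First mineral: 123.976 g Fe in 497.035 g formula = 24.94 wt% Fe.
Second mineral: 97.170 g Fe in 472.134 g formula = 20.58 wt% Fe.
24.94% − 20.58% gives a difference of 4.36 percentage points.

4.36 percentage points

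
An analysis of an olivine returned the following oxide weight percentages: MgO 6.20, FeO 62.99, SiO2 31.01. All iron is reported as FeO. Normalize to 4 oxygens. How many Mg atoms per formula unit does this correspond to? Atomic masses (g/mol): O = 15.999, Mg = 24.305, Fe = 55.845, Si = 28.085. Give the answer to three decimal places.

6.20 wt% MgO ÷ 40.304 g/mol = 0.15383 mol, giving 0.15383 Mg and 0.15383 O.
62.99 wt% FeO ÷ 71.844 g/mol = 0.87676 mol, giving 0.87676 Fe and 0.87676 O.
31.01 wt% SiO2 ÷ 60.083 g/mol = 0.51612 mol, giving 0.51612 Si and 1.03224 O.
Oxygen sums to 2.06283; scaling by 4/2.06283 = 1.93908 puts the formula on 4 O.
Mg: 0.15383 × 1.93908 = 0.298 atoms per formula unit.

0.298 Mg apfu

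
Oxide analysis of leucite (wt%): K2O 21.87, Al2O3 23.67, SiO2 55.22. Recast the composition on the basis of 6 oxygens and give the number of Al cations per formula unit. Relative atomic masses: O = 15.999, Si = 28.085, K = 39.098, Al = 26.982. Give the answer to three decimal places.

1.007 Al apfu

K2O (M=94.195): mol = 0.23218; K = 0.46436, O = 0.23218.
Al2O3 (M=101.961): mol = 0.23215; Al = 0.46430, O = 0.69645.
SiO2 (M=60.083): mol = 0.91906; Si = 0.91906, O = 1.83812.
ΣO = 2.76675; factor = 6/ΣO = 2.16861.
Al apfu = 0.46430 × 2.16861 = 1.007.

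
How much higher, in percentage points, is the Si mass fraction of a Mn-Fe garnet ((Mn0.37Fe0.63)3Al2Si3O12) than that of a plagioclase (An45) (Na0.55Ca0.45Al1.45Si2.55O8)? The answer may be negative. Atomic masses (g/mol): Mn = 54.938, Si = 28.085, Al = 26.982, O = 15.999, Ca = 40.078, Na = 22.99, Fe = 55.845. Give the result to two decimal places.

-9.62 percentage points

M((Mn0.37Fe0.63)3Al2Si3O12) = 496.735 g/mol, so wt% Si = 84.255/496.735 × 100 = 16.96%.
M(Na0.55Ca0.45Al1.45Si2.55O8) = 269.412 g/mol, so wt% Si = 71.617/269.412 × 100 = 26.58%.
16.96 − 26.58 = -9.62 pp.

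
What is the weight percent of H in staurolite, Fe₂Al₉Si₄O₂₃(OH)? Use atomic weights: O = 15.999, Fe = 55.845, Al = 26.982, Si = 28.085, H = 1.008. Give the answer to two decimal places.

0.12 wt%

M(Fe₂Al₉Si₄O₂₃(OH)) = 851.852 g/mol.
H contributes 1 × 1.008 = 1.008 g per mole.
1.008/851.852 = 0.0012 → 0.12%.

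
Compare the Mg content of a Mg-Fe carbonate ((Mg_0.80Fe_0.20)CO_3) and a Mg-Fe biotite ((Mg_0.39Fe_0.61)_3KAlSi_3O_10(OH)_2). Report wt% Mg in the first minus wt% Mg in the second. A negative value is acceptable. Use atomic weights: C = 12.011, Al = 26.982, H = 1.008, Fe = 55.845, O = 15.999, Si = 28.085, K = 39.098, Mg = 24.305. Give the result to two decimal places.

Mg in (Mg_0.80Fe_0.20)CO_3: molar mass 90.621 g/mol; 0.80×24.305 = 19.444 g → 21.46 wt%.
Mg in (Mg_0.39Fe_0.61)_3KAlSi_3O_10(OH)_2: molar mass 474.972 g/mol; 1.17×24.305 = 28.437 g → 5.99 wt%.
Difference = 21.46 − 5.99 = 15.47 percentage points.

15.47 percentage points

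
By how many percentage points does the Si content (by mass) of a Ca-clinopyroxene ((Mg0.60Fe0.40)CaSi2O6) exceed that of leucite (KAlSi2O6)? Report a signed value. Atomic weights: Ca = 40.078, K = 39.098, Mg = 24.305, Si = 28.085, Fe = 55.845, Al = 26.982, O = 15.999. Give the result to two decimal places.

First mineral: 56.170 g Si in 229.163 g formula = 24.51 wt% Si.
Second mineral: 56.170 g Si in 218.244 g formula = 25.74 wt% Si.
24.51% − 25.74% gives a difference of -1.23 percentage points.

-1.23 percentage points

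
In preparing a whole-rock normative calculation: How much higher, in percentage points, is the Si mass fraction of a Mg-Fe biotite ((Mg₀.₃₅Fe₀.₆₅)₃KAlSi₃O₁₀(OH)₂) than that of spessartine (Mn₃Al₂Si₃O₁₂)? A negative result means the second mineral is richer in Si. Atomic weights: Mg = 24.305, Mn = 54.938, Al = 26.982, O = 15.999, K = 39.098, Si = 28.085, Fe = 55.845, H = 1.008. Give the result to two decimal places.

0.58 percentage points

M((Mg₀.₃₅Fe₀.₆₅)₃KAlSi₃O₁₀(OH)₂) = 478.757 g/mol, so wt% Si = 84.255/478.757 × 100 = 17.60%.
M(Mn₃Al₂Si₃O₁₂) = 495.021 g/mol, so wt% Si = 84.255/495.021 × 100 = 17.02%.
17.60 − 17.02 = 0.58 pp.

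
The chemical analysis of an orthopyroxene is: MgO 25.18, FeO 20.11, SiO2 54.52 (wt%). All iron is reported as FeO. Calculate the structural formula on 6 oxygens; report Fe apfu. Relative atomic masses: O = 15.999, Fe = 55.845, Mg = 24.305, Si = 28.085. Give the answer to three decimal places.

MgO: 25.18/40.304 = 0.62475 mol → 0.62475 mol Mg, 0.62475 mol O.
FeO: 20.11/71.844 = 0.27991 mol → 0.27991 mol Fe, 0.27991 mol O.
SiO2: 54.52/60.083 = 0.90741 mol → 0.90741 mol Si, 1.81482 mol O.
Total oxygen = 2.71948 mol. Normalization factor = 6/2.71948 = 2.20630.
Fe per 6 O = 0.27991 × 2.20630 = 0.618.

0.618 Fe apfu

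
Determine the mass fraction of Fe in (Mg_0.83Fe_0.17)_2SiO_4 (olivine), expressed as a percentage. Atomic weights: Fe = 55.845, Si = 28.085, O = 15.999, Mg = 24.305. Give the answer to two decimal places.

12.54 mass %

M((Mg_0.83Fe_0.17)_2SiO_4) = 151.415 g/mol.
Fe contributes 0.34 × 55.845 = 18.987 g per mole.
18.987/151.415 = 0.1254 → 12.54%.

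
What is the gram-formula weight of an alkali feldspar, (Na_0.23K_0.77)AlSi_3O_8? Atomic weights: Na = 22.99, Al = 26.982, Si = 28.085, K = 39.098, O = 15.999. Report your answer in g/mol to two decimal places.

M = 0.23·22.99 + 0.77·39.098 + 1·26.982 + 3·28.085 + 8·15.999

274.62 g/mol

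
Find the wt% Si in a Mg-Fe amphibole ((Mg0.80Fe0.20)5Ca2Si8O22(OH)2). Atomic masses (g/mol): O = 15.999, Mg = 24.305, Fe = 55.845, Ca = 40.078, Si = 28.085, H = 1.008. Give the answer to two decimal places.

26.62 weight percent

M((Mg0.80Fe0.20)5Ca2Si8O22(OH)2) = 843.893 g/mol.
Si contributes 8 × 28.085 = 224.680 g per mole.
224.680/843.893 = 0.2662 → 26.62%.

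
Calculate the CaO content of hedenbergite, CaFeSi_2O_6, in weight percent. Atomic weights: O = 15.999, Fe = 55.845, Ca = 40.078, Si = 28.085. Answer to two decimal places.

22.60 wt%

Molar mass of CaFeSi_2O_6 = 1*40.078 + 1*55.845 + 2*28.085 + 6*15.999 = 248.087 g/mol.
Each formula unit contains 1 Ca, equivalent to 1/1 = 1.0000 mol CaO.
M(CaO) = 1×40.078 + 1×15.999 = 56.077 g/mol.
Mass of CaO per formula unit = 1.0000 × 56.077 = 56.077 g.
CaO wt% = 56.077 / 248.087 × 100 = 22.60%.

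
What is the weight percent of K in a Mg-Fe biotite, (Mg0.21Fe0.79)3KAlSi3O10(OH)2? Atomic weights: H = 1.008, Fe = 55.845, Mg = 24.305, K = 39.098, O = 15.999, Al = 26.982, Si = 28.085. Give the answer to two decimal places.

7.95 wt%

M((Mg0.21Fe0.79)3KAlSi3O10(OH)2) = 492.004 g/mol.
K contributes 1 × 39.098 = 39.098 g per mole.
39.098/492.004 = 0.0795 → 7.95%.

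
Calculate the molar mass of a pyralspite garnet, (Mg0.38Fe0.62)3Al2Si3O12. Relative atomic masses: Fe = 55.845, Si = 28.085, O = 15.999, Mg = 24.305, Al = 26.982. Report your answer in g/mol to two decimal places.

461.79 g/mol

Mg: 1.14 × 24.305 = 27.7077
Fe: 1.86 × 55.845 = 103.8717
Al: 2 × 26.982 = 53.9640
Si: 3 × 28.085 = 84.2550
O: 12 × 15.999 = 191.9880
Summing the contributions gives the formula mass.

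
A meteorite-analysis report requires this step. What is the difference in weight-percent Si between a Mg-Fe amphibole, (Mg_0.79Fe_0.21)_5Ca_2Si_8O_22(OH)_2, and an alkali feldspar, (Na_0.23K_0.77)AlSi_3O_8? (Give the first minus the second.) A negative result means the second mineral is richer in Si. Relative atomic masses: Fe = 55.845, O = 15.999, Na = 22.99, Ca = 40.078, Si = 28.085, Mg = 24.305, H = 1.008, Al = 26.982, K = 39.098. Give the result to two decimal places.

Si in (Mg_0.79Fe_0.21)_5Ca_2Si_8O_22(OH)_2: molar mass 845.470 g/mol; 8×28.085 = 224.680 g → 26.57 wt%.
Si in (Na_0.23K_0.77)AlSi_3O_8: molar mass 274.622 g/mol; 3×28.085 = 84.255 g → 30.68 wt%.
Difference = 26.57 − 30.68 = -4.11 percentage points.

-4.11 percentage points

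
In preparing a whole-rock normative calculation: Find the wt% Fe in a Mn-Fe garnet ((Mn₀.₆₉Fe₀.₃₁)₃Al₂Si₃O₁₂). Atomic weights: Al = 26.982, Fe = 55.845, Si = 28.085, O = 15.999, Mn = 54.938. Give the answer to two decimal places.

10.47 mass %

Formula mass = 2.07·54.938 + 0.93·55.845 + 2·26.982 + 3·28.085 + 12·15.999 = 495.865 g/mol, of which 51.936 g is Fe.
So Fe makes up 51.936/495.865 = 0.1047 of the mass, i.e. 10.47%.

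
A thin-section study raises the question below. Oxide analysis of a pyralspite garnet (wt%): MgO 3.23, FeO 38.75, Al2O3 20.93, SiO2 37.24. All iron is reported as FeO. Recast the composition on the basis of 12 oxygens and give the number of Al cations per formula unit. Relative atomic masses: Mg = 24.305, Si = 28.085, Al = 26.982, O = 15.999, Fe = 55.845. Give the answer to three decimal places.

3.23 wt% MgO ÷ 40.304 g/mol = 0.08014 mol, giving 0.08014 Mg and 0.08014 O.
38.75 wt% FeO ÷ 71.844 g/mol = 0.53936 mol, giving 0.53936 Fe and 0.53936 O.
20.93 wt% Al2O3 ÷ 101.961 g/mol = 0.20527 mol, giving 0.41054 Al and 0.61581 O.
37.24 wt% SiO2 ÷ 60.083 g/mol = 0.61981 mol, giving 0.61981 Si and 1.23962 O.
Oxygen sums to 2.47493; scaling by 12/2.47493 = 4.84862 puts the formula on 12 O.
Al: 0.41054 × 4.84862 = 1.991 atoms per formula unit.

1.991 Al apfu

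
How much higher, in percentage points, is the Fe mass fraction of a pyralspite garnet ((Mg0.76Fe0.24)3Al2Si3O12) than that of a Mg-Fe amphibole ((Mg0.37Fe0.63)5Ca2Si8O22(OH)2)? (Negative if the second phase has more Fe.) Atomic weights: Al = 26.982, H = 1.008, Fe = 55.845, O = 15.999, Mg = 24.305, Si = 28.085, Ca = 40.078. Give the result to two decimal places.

Fe in (Mg0.76Fe0.24)3Al2Si3O12: molar mass 425.831 g/mol; 0.72×55.845 = 40.208 g → 9.44 wt%.
Fe in (Mg0.37Fe0.63)5Ca2Si8O22(OH)2: molar mass 911.704 g/mol; 3.15×55.845 = 175.912 g → 19.29 wt%.
Difference = 9.44 − 19.29 = -9.85 percentage points.

-9.85 percentage points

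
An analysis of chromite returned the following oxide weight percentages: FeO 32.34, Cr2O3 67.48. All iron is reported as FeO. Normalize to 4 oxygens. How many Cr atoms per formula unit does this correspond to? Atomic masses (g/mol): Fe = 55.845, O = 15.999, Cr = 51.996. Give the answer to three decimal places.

32.34 wt% FeO ÷ 71.844 g/mol = 0.45014 mol, giving 0.45014 Fe and 0.45014 O.
67.48 wt% Cr2O3 ÷ 151.989 g/mol = 0.44398 mol, giving 0.88796 Cr and 1.33194 O.
Oxygen sums to 1.78208; scaling by 4/1.78208 = 2.24457 puts the formula on 4 O.
Cr: 0.88796 × 2.24457 = 1.993 atoms per formula unit.

1.993 Cr apfu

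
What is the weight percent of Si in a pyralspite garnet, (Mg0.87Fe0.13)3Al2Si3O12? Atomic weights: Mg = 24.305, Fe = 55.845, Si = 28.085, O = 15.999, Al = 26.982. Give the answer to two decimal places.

Molar mass of (Mg0.87Fe0.13)3Al2Si3O12: 2.61×24.305 + 0.39×55.845 + 2×26.982 + 3×28.085 + 12×15.999 = 415.423 g/mol.
Mass of Si per formula unit: 3 × 28.085 = 84.255 g.
Weight fraction Si = 84.255 / 415.423 = 0.2028.

20.28 wt%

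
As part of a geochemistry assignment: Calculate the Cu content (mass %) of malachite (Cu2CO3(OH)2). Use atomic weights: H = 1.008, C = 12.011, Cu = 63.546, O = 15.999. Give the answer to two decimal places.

57.48 mass %

Molar mass of Cu2CO3(OH)2: 2×63.546 + 1×12.011 + 5×15.999 + 2×1.008 = 221.114 g/mol.
Mass of Cu per formula unit: 2 × 63.546 = 127.092 g.
Weight fraction Cu = 127.092 / 221.114 = 0.5748.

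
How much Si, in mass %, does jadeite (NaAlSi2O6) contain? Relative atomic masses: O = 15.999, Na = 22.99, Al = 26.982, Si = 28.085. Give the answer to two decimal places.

27.79 mass %

Formula mass = 1*22.99 + 1*26.982 + 2*28.085 + 6*15.999 = 202.136 g/mol, of which 56.170 g is Si.
So Si makes up 56.170/202.136 = 0.2779 of the mass, i.e. 27.79%.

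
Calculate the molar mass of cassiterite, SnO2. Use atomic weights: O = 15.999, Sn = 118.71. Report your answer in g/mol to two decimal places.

Sn: 1 × 118.71 = 118.7100
O: 2 × 15.999 = 31.9980
Summing the contributions gives the formula mass.

150.71 g/mol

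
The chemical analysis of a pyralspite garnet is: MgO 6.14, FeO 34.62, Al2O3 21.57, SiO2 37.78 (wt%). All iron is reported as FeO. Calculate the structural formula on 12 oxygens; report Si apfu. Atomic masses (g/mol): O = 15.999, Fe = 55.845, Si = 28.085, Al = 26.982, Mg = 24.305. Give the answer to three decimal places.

2.987 Si apfu

MgO: 6.14/40.304 = 0.15234 mol → 0.15234 mol Mg, 0.15234 mol O.
FeO: 34.62/71.844 = 0.48188 mol → 0.48188 mol Fe, 0.48188 mol O.
Al2O3: 21.57/101.961 = 0.21155 mol → 0.42310 mol Al, 0.63465 mol O.
SiO2: 37.78/60.083 = 0.62880 mol → 0.62880 mol Si, 1.25760 mol O.
Total oxygen = 2.52647 mol. Normalization factor = 12/2.52647 = 4.74971.
Si per 12 O = 0.62880 × 4.74971 = 2.987.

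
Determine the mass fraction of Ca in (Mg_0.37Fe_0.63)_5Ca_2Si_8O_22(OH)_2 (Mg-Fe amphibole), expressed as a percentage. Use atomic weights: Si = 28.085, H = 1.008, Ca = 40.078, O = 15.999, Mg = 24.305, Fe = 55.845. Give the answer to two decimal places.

8.79 mass %

Molar mass of (Mg_0.37Fe_0.63)_5Ca_2Si_8O_22(OH)_2: 1.85×24.305 + 3.15×55.845 + 2×40.078 + 8×28.085 + 24×15.999 + 2×1.008 = 911.704 g/mol.
Mass of Ca per formula unit: 2 × 40.078 = 80.156 g.
Weight fraction Ca = 80.156 / 911.704 = 0.0879.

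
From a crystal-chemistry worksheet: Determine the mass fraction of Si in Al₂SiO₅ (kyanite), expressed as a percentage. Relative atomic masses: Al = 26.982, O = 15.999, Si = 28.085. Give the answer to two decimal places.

M(Al₂SiO₅) = 162.044 g/mol.
Si contributes 1 × 28.085 = 28.085 g per mole.
28.085/162.044 = 0.1733 → 17.33%.

17.33 wt%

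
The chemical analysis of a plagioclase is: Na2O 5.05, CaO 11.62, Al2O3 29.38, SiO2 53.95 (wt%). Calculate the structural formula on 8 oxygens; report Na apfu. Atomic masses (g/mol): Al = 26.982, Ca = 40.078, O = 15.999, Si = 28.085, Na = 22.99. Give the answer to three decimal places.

0.442 Na apfu

Na2O: 5.05/61.979 = 0.08148 mol → 0.16296 mol Na, 0.08148 mol O.
CaO: 11.62/56.077 = 0.20722 mol → 0.20722 mol Ca, 0.20722 mol O.
Al2O3: 29.38/101.961 = 0.28815 mol → 0.57630 mol Al, 0.86445 mol O.
SiO2: 53.95/60.083 = 0.89792 mol → 0.89792 mol Si, 1.79584 mol O.
Total oxygen = 2.94899 mol. Normalization factor = 8/2.94899 = 2.71279.
Na per 8 O = 0.16296 × 2.71279 = 0.442.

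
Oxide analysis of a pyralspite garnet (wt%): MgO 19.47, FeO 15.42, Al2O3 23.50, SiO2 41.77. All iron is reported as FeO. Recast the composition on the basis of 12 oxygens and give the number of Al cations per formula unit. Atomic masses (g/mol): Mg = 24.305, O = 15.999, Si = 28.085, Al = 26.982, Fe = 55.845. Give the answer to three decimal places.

1.990 Al apfu

19.47 wt% MgO ÷ 40.304 g/mol = 0.48308 mol, giving 0.48308 Mg and 0.48308 O.
15.42 wt% FeO ÷ 71.844 g/mol = 0.21463 mol, giving 0.21463 Fe and 0.21463 O.
23.50 wt% Al2O3 ÷ 101.961 g/mol = 0.23048 mol, giving 0.46096 Al and 0.69144 O.
41.77 wt% SiO2 ÷ 60.083 g/mol = 0.69520 mol, giving 0.69520 Si and 1.39040 O.
Oxygen sums to 2.77955; scaling by 12/2.77955 = 4.31725 puts the formula on 12 O.
Al: 0.46096 × 4.31725 = 1.990 atoms per formula unit.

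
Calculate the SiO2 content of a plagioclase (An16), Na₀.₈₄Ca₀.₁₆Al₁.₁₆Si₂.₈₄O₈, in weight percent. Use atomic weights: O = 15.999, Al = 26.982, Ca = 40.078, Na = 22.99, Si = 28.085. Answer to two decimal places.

64.45 wt%

Molar mass of Na₀.₈₄Ca₀.₁₆Al₁.₁₆Si₂.₈₄O₈ = 0.84×22.99 + 0.16×40.078 + 1.16×26.982 + 2.84×28.085 + 8×15.999 = 264.777 g/mol.
Each formula unit contains 2.84 Si, equivalent to 2.84/1 = 2.8400 mol SiO2.
M(SiO2) = 1×28.085 + 2×15.999 = 60.083 g/mol.
Mass of SiO2 per formula unit = 2.8400 × 60.083 = 170.636 g.
SiO2 wt% = 170.636 / 264.777 × 100 = 64.45%.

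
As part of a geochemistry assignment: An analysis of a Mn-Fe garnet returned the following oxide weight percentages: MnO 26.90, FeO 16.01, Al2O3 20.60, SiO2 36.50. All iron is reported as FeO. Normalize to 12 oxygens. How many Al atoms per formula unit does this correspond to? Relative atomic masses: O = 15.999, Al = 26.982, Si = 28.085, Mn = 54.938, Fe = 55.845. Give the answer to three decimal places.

2.001 Al apfu

MnO: 26.90/70.937 = 0.37921 mol → 0.37921 mol Mn, 0.37921 mol O.
FeO: 16.01/71.844 = 0.22284 mol → 0.22284 mol Fe, 0.22284 mol O.
Al2O3: 20.60/101.961 = 0.20204 mol → 0.40408 mol Al, 0.60612 mol O.
SiO2: 36.50/60.083 = 0.60749 mol → 0.60749 mol Si, 1.21498 mol O.
Total oxygen = 2.42315 mol. Normalization factor = 12/2.42315 = 4.95223.
Al per 12 O = 0.40408 × 4.95223 = 2.001.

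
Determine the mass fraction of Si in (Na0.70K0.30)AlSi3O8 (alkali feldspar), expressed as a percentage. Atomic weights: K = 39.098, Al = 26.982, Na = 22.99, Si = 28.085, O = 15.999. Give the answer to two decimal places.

M((Na0.70K0.30)AlSi3O8) = 267.051 g/mol.
Si contributes 3 × 28.085 = 84.255 g per mole.
84.255/267.051 = 0.3155 → 31.55%.

31.55 wt%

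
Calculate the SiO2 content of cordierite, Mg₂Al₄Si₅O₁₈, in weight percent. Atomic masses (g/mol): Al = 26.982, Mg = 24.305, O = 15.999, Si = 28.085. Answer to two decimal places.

51.36 wt%

Molar mass of Mg₂Al₄Si₅O₁₈ = 2·24.305 + 4·26.982 + 5·28.085 + 18·15.999 = 584.945 g/mol.
Each formula unit contains 5 Si, equivalent to 5/1 = 5.0000 mol SiO2.
M(SiO2) = 1×28.085 + 2×15.999 = 60.083 g/mol.
Mass of SiO2 per formula unit = 5.0000 × 60.083 = 300.415 g.
SiO2 wt% = 300.415 / 584.945 × 100 = 51.36%.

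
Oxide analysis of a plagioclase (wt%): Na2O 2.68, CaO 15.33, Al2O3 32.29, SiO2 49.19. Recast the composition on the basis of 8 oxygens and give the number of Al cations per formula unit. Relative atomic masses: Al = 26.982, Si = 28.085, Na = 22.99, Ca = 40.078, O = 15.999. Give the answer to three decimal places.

Na2O (M=61.979): mol = 0.04324; Na = 0.08648, O = 0.04324.
CaO (M=56.077): mol = 0.27337; Ca = 0.27337, O = 0.27337.
Al2O3 (M=101.961): mol = 0.31669; Al = 0.63338, O = 0.95007.
SiO2 (M=60.083): mol = 0.81870; Si = 0.81870, O = 1.63740.
ΣO = 2.90408; factor = 8/ΣO = 2.75475.
Al apfu = 0.63338 × 2.75475 = 1.745.

1.745 Al apfu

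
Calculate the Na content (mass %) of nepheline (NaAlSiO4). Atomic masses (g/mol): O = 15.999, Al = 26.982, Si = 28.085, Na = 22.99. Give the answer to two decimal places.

16.18 mass %

M(NaAlSiO4) = 142.053 g/mol.
Na contributes 1 × 22.99 = 22.990 g per mole.
22.990/142.053 = 0.1618 → 16.18%.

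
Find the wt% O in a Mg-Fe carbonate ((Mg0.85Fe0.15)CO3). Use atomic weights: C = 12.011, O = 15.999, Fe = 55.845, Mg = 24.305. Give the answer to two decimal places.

Molar mass of (Mg0.85Fe0.15)CO3: 0.85×24.305 + 0.15×55.845 + 1×12.011 + 3×15.999 = 89.044 g/mol.
Mass of O per formula unit: 3 × 15.999 = 47.997 g.
Weight fraction O = 47.997 / 89.044 = 0.5390.

53.90 mass %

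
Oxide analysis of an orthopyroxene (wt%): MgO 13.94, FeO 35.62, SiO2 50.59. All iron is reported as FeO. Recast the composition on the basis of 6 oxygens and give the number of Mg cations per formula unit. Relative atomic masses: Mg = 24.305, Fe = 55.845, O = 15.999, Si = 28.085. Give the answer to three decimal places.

MgO (M=40.304): mol = 0.34587; Mg = 0.34587, O = 0.34587.
FeO (M=71.844): mol = 0.49580; Fe = 0.49580, O = 0.49580.
SiO2 (M=60.083): mol = 0.84200; Si = 0.84200, O = 1.68400.
ΣO = 2.52567; factor = 6/ΣO = 2.37561.
Mg apfu = 0.34587 × 2.37561 = 0.822.

0.822 Mg apfu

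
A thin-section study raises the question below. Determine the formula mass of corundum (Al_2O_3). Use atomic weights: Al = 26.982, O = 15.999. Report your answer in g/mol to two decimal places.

The formula mass is the sum 2·26.982 + 3·15.999.

101.96 g/mol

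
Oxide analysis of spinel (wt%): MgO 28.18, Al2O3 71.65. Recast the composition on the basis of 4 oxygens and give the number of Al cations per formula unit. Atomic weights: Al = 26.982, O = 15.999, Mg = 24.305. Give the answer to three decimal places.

2.003 Al apfu

28.18 wt% MgO ÷ 40.304 g/mol = 0.69919 mol, giving 0.69919 Mg and 0.69919 O.
71.65 wt% Al2O3 ÷ 101.961 g/mol = 0.70272 mol, giving 1.40544 Al and 2.10816 O.
Oxygen sums to 2.80735; scaling by 4/2.80735 = 1.42483 puts the formula on 4 O.
Al: 1.40544 × 1.42483 = 2.003 atoms per formula unit.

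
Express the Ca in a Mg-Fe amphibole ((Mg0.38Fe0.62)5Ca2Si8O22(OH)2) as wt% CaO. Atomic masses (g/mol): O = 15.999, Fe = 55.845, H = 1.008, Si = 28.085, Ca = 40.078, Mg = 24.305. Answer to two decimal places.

Formula mass = 910.127 g/mol.
2 Ca → 2.0000 mol CaO per formula unit; M(CaO) = 56.077, so CaO mass = 112.154 g.
112.154/910.127 × 100 = 12.32 wt%.

12.32 wt%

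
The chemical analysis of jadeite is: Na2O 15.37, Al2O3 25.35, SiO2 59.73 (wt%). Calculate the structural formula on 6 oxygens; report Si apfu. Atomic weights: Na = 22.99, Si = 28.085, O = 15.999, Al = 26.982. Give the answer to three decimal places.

Na2O (M=61.979): mol = 0.24799; Na = 0.49598, O = 0.24799.
Al2O3 (M=101.961): mol = 0.24862; Al = 0.49724, O = 0.74586.
SiO2 (M=60.083): mol = 0.99412; Si = 0.99412, O = 1.98824.
ΣO = 2.98209; factor = 6/ΣO = 2.01201.
Si apfu = 0.99412 × 2.01201 = 2.000.

2.000 Si apfu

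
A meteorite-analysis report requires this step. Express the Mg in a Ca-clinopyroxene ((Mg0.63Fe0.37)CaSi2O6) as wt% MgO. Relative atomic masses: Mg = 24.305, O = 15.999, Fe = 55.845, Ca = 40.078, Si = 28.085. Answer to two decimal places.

11.13 wt%

Molar mass of (Mg0.63Fe0.37)CaSi2O6 = 0.63·24.305 + 0.37·55.845 + 1·40.078 + 2·28.085 + 6·15.999 = 228.217 g/mol.
Each formula unit contains 0.63 Mg, equivalent to 0.63/1 = 0.6300 mol MgO.
M(MgO) = 1×24.305 + 1×15.999 = 40.304 g/mol.
Mass of MgO per formula unit = 0.6300 × 40.304 = 25.392 g.
MgO wt% = 25.392 / 228.217 × 100 = 11.13%.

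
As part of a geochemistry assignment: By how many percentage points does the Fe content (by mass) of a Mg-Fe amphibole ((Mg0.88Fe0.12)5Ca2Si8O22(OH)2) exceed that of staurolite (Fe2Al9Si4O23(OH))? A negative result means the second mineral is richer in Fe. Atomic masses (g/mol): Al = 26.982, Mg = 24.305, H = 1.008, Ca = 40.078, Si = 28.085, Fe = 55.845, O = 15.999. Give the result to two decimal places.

Fe in (Mg0.88Fe0.12)5Ca2Si8O22(OH)2: molar mass 831.277 g/mol; 0.60×55.845 = 33.507 g → 4.03 wt%.
Fe in Fe2Al9Si4O23(OH): molar mass 851.852 g/mol; 2×55.845 = 111.690 g → 13.11 wt%.
Difference = 4.03 − 13.11 = -9.08 percentage points.

-9.08 percentage points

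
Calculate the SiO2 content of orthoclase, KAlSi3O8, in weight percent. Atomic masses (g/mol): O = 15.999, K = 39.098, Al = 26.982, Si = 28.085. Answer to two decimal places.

Formula mass = 278.327 g/mol.
3 Si → 3.0000 mol SiO2 per formula unit; M(SiO2) = 60.083, so SiO2 mass = 180.249 g.
180.249/278.327 × 100 = 64.76 wt%.

64.76 wt%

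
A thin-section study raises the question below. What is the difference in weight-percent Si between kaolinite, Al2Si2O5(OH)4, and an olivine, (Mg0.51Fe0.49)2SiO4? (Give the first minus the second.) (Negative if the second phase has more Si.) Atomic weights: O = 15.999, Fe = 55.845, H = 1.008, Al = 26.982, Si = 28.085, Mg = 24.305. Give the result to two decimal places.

5.39 percentage points

M(Al2Si2O5(OH)4) = 258.157 g/mol, so wt% Si = 56.170/258.157 × 100 = 21.76%.
M((Mg0.51Fe0.49)2SiO4) = 171.600 g/mol, so wt% Si = 28.085/171.600 × 100 = 16.37%.
21.76 − 16.37 = 5.39 pp.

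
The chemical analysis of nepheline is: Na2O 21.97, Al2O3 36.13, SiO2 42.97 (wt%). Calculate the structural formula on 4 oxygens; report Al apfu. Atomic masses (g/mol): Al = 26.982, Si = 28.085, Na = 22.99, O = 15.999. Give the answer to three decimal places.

0.995 Al apfu

Na2O: 21.97/61.979 = 0.35447 mol → 0.70894 mol Na, 0.35447 mol O.
Al2O3: 36.13/101.961 = 0.35435 mol → 0.70870 mol Al, 1.06305 mol O.
SiO2: 42.97/60.083 = 0.71518 mol → 0.71518 mol Si, 1.43036 mol O.
Total oxygen = 2.84788 mol. Normalization factor = 4/2.84788 = 1.40455.
Al per 4 O = 0.70870 × 1.40455 = 0.995.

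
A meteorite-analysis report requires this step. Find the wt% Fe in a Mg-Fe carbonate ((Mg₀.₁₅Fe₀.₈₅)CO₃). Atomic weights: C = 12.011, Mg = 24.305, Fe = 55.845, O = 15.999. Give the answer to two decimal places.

Formula mass = 0.15×24.305 + 0.85×55.845 + 1×12.011 + 3×15.999 = 111.122 g/mol, of which 47.468 g is Fe.
So Fe makes up 47.468/111.122 = 0.4272 of the mass, i.e. 42.72%.

42.72 wt%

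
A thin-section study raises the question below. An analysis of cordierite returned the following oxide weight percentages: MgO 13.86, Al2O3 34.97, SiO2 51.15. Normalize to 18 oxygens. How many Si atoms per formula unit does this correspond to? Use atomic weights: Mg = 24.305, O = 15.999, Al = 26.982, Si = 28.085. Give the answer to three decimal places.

MgO (M=40.304): mol = 0.34389; Mg = 0.34389, O = 0.34389.
Al2O3 (M=101.961): mol = 0.34297; Al = 0.68594, O = 1.02891.
SiO2 (M=60.083): mol = 0.85132; Si = 0.85132, O = 1.70264.
ΣO = 3.07544; factor = 18/ΣO = 5.85282.
Si apfu = 0.85132 × 5.85282 = 4.983.

4.983 Si apfu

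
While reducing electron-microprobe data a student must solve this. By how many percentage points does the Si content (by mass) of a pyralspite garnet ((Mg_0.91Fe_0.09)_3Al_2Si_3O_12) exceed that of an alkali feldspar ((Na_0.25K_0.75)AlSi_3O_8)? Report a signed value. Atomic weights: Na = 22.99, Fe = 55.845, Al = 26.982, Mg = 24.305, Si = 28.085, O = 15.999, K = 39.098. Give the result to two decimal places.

-10.25 percentage points

First mineral: 84.255 g Si in 411.638 g formula = 20.47 wt% Si.
Second mineral: 84.255 g Si in 274.300 g formula = 30.72 wt% Si.
20.47% − 30.72% gives a difference of -10.25 percentage points.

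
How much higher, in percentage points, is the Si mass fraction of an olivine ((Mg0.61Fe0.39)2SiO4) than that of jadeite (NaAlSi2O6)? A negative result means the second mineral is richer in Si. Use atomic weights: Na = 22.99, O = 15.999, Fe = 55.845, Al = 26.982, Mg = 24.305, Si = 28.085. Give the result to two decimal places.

-10.80 percentage points

M((Mg0.61Fe0.39)2SiO4) = 165.292 g/mol, so wt% Si = 28.085/165.292 × 100 = 16.99%.
M(NaAlSi2O6) = 202.136 g/mol, so wt% Si = 56.170/202.136 × 100 = 27.79%.
16.99 − 27.79 = -10.80 pp.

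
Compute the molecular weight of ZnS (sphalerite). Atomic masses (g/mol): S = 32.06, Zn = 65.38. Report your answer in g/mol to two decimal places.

97.44 g/mol

M = 1(65.38) + 1(32.06)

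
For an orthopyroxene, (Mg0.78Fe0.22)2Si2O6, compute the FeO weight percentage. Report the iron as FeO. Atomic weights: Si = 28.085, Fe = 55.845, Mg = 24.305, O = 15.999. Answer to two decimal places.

M((Mg0.78Fe0.22)2Si2O6) = 214.652 g/mol; M(FeO) = 71.844 g/mol.
Moles FeO per formula unit = 0.44 Fe ÷ 1 = 0.4400.
FeO fraction = (0.4400 × 71.844) / 214.652 = 31.611/214.652 = 0.1473.

14.73 wt%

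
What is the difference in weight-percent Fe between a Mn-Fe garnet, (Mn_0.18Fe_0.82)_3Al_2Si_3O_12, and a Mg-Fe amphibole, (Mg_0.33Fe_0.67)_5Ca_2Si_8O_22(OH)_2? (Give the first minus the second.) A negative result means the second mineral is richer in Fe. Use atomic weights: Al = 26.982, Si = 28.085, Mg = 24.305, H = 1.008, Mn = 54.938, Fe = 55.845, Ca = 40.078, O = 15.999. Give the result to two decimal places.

7.25 percentage points

Fe in (Mn_0.18Fe_0.82)_3Al_2Si_3O_12: molar mass 497.252 g/mol; 2.46×55.845 = 137.379 g → 27.63 wt%.
Fe in (Mg_0.33Fe_0.67)_5Ca_2Si_8O_22(OH)_2: molar mass 918.012 g/mol; 3.35×55.845 = 187.081 g → 20.38 wt%.
Difference = 27.63 − 20.38 = 7.25 percentage points.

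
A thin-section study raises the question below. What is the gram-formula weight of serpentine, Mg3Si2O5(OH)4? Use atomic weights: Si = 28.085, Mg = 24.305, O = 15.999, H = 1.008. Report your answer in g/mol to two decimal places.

277.11 g/mol

M = 3×24.305 + 2×28.085 + 9×15.999 + 4×1.008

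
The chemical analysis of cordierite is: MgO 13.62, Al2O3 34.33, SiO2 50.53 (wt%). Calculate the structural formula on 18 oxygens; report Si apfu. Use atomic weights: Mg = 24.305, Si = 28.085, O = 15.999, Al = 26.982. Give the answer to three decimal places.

4.996 Si apfu

MgO (M=40.304): mol = 0.33793; Mg = 0.33793, O = 0.33793.
Al2O3 (M=101.961): mol = 0.33670; Al = 0.67340, O = 1.01010.
SiO2 (M=60.083): mol = 0.84100; Si = 0.84100, O = 1.68200.
ΣO = 3.03003; factor = 18/ΣO = 5.94054.
Si apfu = 0.84100 × 5.94054 = 4.996.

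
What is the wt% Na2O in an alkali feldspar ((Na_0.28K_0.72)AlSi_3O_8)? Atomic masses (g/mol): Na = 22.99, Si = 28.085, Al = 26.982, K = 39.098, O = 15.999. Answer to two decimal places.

3.17 wt%

M((Na_0.28K_0.72)AlSi_3O_8) = 273.817 g/mol; M(Na2O) = 61.979 g/mol.
Moles Na2O per formula unit = 0.28 Na ÷ 2 = 0.1400.
Na2O fraction = (0.1400 × 61.979) / 273.817 = 8.677/273.817 = 0.0317.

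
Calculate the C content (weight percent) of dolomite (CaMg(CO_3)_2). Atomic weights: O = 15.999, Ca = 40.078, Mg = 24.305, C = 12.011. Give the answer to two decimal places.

13.03 weight percent

M(CaMg(CO_3)_2) = 184.399 g/mol.
C contributes 2 × 12.011 = 24.022 g per mole.
24.022/184.399 = 0.1303 → 13.03%.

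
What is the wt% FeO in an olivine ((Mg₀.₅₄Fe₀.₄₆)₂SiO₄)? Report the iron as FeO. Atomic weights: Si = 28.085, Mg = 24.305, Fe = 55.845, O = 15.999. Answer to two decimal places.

38.95 wt%

Molar mass of (Mg₀.₅₄Fe₀.₄₆)₂SiO₄ = 1.08·24.305 + 0.92·55.845 + 1·28.085 + 4·15.999 = 169.708 g/mol.
Each formula unit contains 0.92 Fe, equivalent to 0.92/1 = 0.9200 mol FeO.
M(FeO) = 1×55.845 + 1×15.999 = 71.844 g/mol.
Mass of FeO per formula unit = 0.9200 × 71.844 = 66.096 g.
FeO wt% = 66.096 / 169.708 × 100 = 38.95%.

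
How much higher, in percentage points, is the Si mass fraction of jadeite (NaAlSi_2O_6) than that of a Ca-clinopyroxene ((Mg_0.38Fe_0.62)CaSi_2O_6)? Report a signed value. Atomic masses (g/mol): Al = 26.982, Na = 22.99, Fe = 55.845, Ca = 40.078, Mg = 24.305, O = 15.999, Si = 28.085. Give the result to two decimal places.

Si in NaAlSi_2O_6: molar mass 202.136 g/mol; 2×28.085 = 56.170 g → 27.79 wt%.
Si in (Mg_0.38Fe_0.62)CaSi_2O_6: molar mass 236.102 g/mol; 2×28.085 = 56.170 g → 23.79 wt%.
Difference = 27.79 − 23.79 = 4.00 percentage points.

4.00 percentage points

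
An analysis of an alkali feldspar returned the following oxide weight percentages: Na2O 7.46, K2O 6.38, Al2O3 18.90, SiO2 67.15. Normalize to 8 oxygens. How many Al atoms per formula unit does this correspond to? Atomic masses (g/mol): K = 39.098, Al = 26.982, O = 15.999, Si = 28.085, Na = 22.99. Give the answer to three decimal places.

0.995 Al apfu

Na2O: 7.46/61.979 = 0.12036 mol → 0.24072 mol Na, 0.12036 mol O.
K2O: 6.38/94.195 = 0.06773 mol → 0.13546 mol K, 0.06773 mol O.
Al2O3: 18.90/101.961 = 0.18536 mol → 0.37072 mol Al, 0.55608 mol O.
SiO2: 67.15/60.083 = 1.11762 mol → 1.11762 mol Si, 2.23524 mol O.
Total oxygen = 2.97941 mol. Normalization factor = 8/2.97941 = 2.68510.
Al per 8 O = 0.37072 × 2.68510 = 0.995.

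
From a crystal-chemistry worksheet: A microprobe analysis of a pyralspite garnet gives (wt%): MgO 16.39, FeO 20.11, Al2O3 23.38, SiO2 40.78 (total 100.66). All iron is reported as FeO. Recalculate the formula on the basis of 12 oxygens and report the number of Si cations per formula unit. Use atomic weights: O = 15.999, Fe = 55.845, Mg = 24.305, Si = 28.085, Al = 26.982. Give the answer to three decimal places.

MgO: 16.39/40.304 = 0.40666 mol → 0.40666 mol Mg, 0.40666 mol O.
FeO: 20.11/71.844 = 0.27991 mol → 0.27991 mol Fe, 0.27991 mol O.
Al2O3: 23.38/101.961 = 0.22930 mol → 0.45860 mol Al, 0.68790 mol O.
SiO2: 40.78/60.083 = 0.67873 mol → 0.67873 mol Si, 1.35746 mol O.
Total oxygen = 2.73193 mol. Normalization factor = 12/2.73193 = 4.39250.
Si per 12 O = 0.67873 × 4.39250 = 2.981.

2.981 Si apfu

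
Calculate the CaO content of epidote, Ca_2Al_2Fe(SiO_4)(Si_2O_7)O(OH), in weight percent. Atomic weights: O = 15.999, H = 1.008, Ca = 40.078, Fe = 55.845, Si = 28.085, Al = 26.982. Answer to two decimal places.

23.21 wt%

Molar mass of Ca_2Al_2Fe(SiO_4)(Si_2O_7)O(OH) = 2×40.078 + 2×26.982 + 1×55.845 + 3×28.085 + 13×15.999 + 1×1.008 = 483.215 g/mol.
Each formula unit contains 2 Ca, equivalent to 2/1 = 2.0000 mol CaO.
M(CaO) = 1×40.078 + 1×15.999 = 56.077 g/mol.
Mass of CaO per formula unit = 2.0000 × 56.077 = 112.154 g.
CaO wt% = 112.154 / 483.215 × 100 = 23.21%.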